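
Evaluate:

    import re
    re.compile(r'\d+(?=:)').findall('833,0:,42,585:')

['0', '585']

Because the assertion is zero-width, the text it checks is not consumed and won't appear in the result.
Walking the string: at [4:5] → '0'; at [10:13] → '585'.
No capturing groups, so `findall` returns the 2 full match strings.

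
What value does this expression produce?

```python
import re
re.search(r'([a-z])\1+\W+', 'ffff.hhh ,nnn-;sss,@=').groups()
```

('f',)

After group 1 captures some text, `\1` only succeeds where that same text appears again.
`search` walks the string left to right and returns the first match it finds.
The match spans [0:5] → 'ffff.'.
Captured: group 1 = 'f'.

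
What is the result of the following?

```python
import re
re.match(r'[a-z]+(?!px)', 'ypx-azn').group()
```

'ypx'

`(?!…)`/`(?<!…)` only lets a position through if the neighbouring text does NOT match; no characters are consumed.
With `match`, the pattern is implicitly anchored at the beginning.
The match spans [0:3] → 'ypx'.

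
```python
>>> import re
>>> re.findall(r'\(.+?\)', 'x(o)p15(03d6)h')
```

The `?` after the quantifier makes it lazy — it takes as little as possible before letting the rest of the pattern try.
`findall` yields the raw match text (2 of them) because the pattern has no groups.

['(o)', '(03d6)']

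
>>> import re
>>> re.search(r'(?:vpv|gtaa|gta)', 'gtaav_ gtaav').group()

'gtaa'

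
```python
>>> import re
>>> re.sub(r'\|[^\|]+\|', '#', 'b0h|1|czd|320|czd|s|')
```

'b0h#czd#czd#'

Matches: at [3:6] → '|1|'; at [9:14] → '|320|'; at [17:20] → '|s|'.
Each match is replaced by '#'.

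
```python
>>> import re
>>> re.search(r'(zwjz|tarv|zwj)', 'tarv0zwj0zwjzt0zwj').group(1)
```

'tarv'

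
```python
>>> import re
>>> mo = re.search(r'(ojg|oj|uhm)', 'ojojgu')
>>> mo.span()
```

Unlike `match`, `search` isn't anchored — it looks for the pattern anywhere in the string.
The match spans [0:2] → 'oj'.
Captured: group 1 = 'oj'.

(0, 2)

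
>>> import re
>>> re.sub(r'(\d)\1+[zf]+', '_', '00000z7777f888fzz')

The backreference `\1` re-matches whatever the first group consumed, character for character.
`sub` substitutes '_' at each match site.

'___'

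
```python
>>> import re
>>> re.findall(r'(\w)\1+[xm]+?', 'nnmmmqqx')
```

`\1` has to match the exact text group 1 already captured.
Because there's exactly one group, `findall` drops the full match and keeps group 1 from each hit.

['n', 'q']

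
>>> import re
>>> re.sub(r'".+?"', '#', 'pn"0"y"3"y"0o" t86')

'pn#y#y# t86'

Because the quantifier is non-greedy, it stops expanding at the earliest point where the rest of the pattern can succeed.
Each match is replaced by '#'.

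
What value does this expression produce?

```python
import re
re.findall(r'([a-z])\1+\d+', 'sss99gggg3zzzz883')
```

After group 1 captures some text, `\1` only succeeds where that same text appears again.
Because there's exactly one group, `findall` drops the full match and keeps group 1 from each hit.

['s', 'g', 'z']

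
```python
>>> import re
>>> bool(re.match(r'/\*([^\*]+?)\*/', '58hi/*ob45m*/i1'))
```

False

With `match`, the pattern is implicitly anchored at the beginning.
Here the string doesn't start with a match, so the call returns None, and `bool(None)` is False.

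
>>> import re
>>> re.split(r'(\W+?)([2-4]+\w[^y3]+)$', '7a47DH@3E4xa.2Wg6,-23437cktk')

The pattern matches one or more of a non-word character (lazy) (captured); then one or more of a character in [2-4], then a word character, then one or more of any character except [y3] (captured); then anchored at the end.
Matches to split on: at [17:28] → ',-23437cktk'.
The group in the pattern means `split` returns the separators' captures alongside the pieces.

['7a47DH@3E4xa.2Wg6', ',-', '23437cktk', '']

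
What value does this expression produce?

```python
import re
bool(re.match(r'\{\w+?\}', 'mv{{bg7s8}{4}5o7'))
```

False

`match` is anchored at position 0; if the pattern doesn't fit there, it returns None.
Here the string doesn't start with a match, so the call returns None, and `bool(None)` is False.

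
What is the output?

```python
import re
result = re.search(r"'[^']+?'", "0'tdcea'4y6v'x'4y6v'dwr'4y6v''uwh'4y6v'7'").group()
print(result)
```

The match spans [1:8] → "'tdcea'".

'tdcea'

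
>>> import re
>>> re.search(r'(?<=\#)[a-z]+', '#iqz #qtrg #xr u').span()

The lookaround is zero-width — it requires the adjacent text to match without consuming it, so the asserted text isn't part of the match.
The match spans [1:4] → 'iqz'.

(1, 4)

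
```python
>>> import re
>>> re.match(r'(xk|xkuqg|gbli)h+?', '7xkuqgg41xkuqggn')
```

None

`re.match` won't scan ahead — the pattern has to work from the very first character.
Here the string doesn't start with a match, so the call returns None.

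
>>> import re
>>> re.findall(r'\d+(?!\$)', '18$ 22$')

A negative assertion filters positions out without eating any characters.
Matches: at [0:1] → '1'; at [4:5] → '2'.
No capturing groups, so `findall` returns the 2 full match strings.

['1', '2']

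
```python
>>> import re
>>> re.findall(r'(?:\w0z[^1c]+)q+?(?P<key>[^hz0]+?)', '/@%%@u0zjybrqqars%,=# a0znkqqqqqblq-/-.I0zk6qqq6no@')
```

['6']

This matches a word character, then the literal '0z', then one or more of any character except [1c] (non-capturing group); then one or more of a literal 'q' (lazy); then one or more of any character except [hz0] (lazy) (captured as 'key').
With the lazy modifier that quantifier settles for the fewest repetitions that let the rest of the pattern succeed (the atoms after it are unaffected and can still be greedy).
Walking the string: at [5:48] match 'u0zjybrqqars%,=# a0znkqqqqqblq-/-.I0zk6qqq6', group 1 = '6'.
One capturing group, so `findall` returns just the captured substring from the one match — 1 in all.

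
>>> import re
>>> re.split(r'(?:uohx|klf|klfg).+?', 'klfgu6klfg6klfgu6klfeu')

['', 'u6', '6', 'u6', 'u']

Alternation isn't longest-match — the leftmost alternative that fits at this position is chosen.
Each match becomes a cut point; 5 segments remain.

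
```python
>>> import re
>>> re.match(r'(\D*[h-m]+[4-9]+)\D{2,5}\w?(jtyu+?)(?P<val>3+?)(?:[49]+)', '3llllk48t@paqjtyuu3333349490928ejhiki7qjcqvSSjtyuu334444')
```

None

`re.match` won't scan ahead — the pattern has to work from the very first character.
Here the string doesn't start with a match, so the call returns None.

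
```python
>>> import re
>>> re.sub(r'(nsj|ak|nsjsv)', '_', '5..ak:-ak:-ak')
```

Every occurrence is swapped for '_'.

'5.._:-_:-_'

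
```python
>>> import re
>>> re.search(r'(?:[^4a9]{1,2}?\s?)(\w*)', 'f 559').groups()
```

Pattern: 1 to 2 of any character except [4a9] (lazy), then optionally whitespace (non-capturing group); then zero or more of a word character (captured).
Unlike `match`, `search` isn't anchored — it looks for the pattern anywhere in the string.
The match spans [0:5] → 'f 559'.
Captured: group 1 = '559'.

('559',)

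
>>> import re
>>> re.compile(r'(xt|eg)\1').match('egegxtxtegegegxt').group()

'egeg'

`match` is anchored at position 0; if the pattern doesn't fit there, it returns None.
The match spans [0:4] → 'egeg'.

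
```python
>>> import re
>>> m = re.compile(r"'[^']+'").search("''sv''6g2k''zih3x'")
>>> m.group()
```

`re.search` tries every starting position until one works.
The match spans [1:5] → "'sv'".

"'sv'"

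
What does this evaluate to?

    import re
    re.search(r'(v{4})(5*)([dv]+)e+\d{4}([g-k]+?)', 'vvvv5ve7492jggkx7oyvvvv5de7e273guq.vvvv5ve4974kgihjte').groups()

('vvvv', '5', 'v', 'j')

The match spans [0:12] → 'vvvv5ve7492j'.
Captured: group 1 = 'vvvv', group 2 = '5', group 3 = 'v', group 4 = 'j'.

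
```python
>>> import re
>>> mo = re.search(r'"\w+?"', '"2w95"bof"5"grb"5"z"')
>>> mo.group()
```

The match spans [0:6] → '"2w95"'.

'"2w95"'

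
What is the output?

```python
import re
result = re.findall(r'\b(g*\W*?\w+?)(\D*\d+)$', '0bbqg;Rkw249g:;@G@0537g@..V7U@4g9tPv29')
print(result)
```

[('@4g9', 'tPv29')]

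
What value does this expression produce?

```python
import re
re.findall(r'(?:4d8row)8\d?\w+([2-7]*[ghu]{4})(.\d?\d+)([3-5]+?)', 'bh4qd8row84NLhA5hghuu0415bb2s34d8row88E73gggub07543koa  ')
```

[('gggu', 'b0754', '3')]

Pattern: the literal '4d8', then the literal 'row' (non-capturing group); then a literal '8', then optionally a digit, then one or more of a word character; then zero or more of a character in [2-7], then exactly 4 of one of [ghu] (captured); then any character, then optionally a digit, then one or more of a digit (captured); then one or more of a character in [3-5] (lazy) (captured).
Matches: at [30:51] match '4d8row88E73gggub07543', groups = ('gggu', 'b0754', '3').
With 3 capturing groups, `findall` returns a 3-tuple per match.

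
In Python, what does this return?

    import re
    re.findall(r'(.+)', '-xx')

['-xx']

Pattern: one or more of any character (captured).
Walking the string: at [0:3] match '-xx', group 1 = '-xx'.
Because there's exactly one group, `findall` drops the full match and keeps group 1 from the one hit.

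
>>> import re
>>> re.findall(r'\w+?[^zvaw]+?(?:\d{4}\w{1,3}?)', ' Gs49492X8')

['Gs49492']

The pattern matches one or more of a word character (lazy), then one or more of any character except [zvaw] (lazy); then exactly 4 of a digit, then 1 to 3 of a word character (lazy) (non-capturing group).
Lazy quantifiers expand one character at a time until the remainder of the pattern can match.
Scanning left to right: at [1:8] → 'Gs49492'.
No capturing groups, so `findall` returns the 1 full match string.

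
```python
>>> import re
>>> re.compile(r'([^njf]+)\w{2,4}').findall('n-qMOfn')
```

This matches one or more of any character except [njf] (captured); then 2 to 4 of a word character.
Walking the string: at [1:7] match '-qMOfn', group 1 = '-qMO'.
With a single group, `findall` returns only what that group captured — 1 item.

['-qMO']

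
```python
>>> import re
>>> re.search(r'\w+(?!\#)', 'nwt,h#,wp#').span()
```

The negative lookahead/lookbehind blocks any match where the forbidden context is present.
`re.search` tries every starting position until one works.
The match spans [0:3] → 'nwt'.

(0, 3)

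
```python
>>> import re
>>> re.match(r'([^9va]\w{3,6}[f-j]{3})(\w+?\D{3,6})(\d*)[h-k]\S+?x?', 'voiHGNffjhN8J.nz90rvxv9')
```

This matches any character except [9va], then 3 to 6 of a word character, then exactly 3 of a character in [f-j] (captured); then one or more of a word character (lazy), then 3 to 6 of a non-digit (captured); then zero or more of a digit (captured); then a character in [h-k], then one or more of a non-whitespace character (lazy); then optionally a literal 'x'.
`re.match` only tries the pattern at the start of the string.
Here the pattern fails at index 0, so the call returns None.

None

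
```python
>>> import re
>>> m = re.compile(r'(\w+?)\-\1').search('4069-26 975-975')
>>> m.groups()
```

`\1` has to match the exact text group 1 already captured.
`re.search` scans for the first position where the pattern succeeds.
The match spans [8:15] → '975-975'.
Captured: group 1 = '975'.

('975',)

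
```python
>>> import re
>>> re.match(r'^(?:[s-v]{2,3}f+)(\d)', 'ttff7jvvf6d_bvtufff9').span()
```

(0, 5)

The pattern matches anchored at the start of the string; then 2 to 3 of a character in [s-v], then one or more of the literal 'f' (non-capturing group); then a digit (captured).
`re.match` only tries the pattern at the start of the string.
The match spans [0:5] → 'ttff7'.
Captured: group 1 = '7'.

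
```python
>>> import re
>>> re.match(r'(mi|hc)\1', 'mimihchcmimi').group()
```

`match` is anchored at position 0; if the pattern doesn't fit there, it returns None.
The match spans [0:4] → 'mimi'.

'mimi'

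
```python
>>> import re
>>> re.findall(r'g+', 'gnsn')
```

['g']

Since nothing is captured, `findall` lists the 1 matched substring directly.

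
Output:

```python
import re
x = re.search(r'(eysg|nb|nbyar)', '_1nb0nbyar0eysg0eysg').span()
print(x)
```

(2, 4)

Unlike `match`, `search` isn't anchored — it looks for the pattern anywhere in the string.
The match spans [2:4] → 'nb'.
Captured: group 1 = 'nb'.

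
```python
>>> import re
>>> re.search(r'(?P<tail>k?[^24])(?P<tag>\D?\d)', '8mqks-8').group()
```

'ks-8'

The pattern matches optionally a literal 'k', then any character except [24] (captured as 'tail'); then optionally a non-digit, then a digit (captured as 'tag').
`re.search` tries every starting position until one works.
The match spans [3:7] → 'ks-8'.
Captured: group 1 = 'ks', group 2 = '-8'.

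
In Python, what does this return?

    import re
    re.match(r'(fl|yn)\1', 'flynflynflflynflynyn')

None

`match` is anchored at position 0; if the pattern doesn't fit there, it returns None.
Here position 0 doesn't satisfy it, so the call returns None.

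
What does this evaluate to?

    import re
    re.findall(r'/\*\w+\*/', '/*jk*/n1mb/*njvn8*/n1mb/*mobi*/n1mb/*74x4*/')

['/*jk*/', '/*njvn8*/', '/*mobi*/', '/*74x4*/']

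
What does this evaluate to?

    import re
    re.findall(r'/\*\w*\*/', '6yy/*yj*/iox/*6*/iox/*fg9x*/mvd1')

['/*yj*/', '/*6*/', '/*fg9x*/']

Scanning left to right: at [3:9] → '/*yj*/'; at [12:17] → '/*6*/'; at [20:28] → '/*fg9x*/'.
With no groups in the pattern, `findall` gives back each whole match — 3 here.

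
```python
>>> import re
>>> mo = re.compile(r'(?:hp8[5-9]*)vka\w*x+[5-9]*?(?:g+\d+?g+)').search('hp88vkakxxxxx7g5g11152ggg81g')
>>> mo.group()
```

Pattern: the literal 'hp8', then zero or more of a character in [5-9] (non-capturing group); then the literal 'vka', then zero or more of a word character; then one or more of a literal 'x', then zero or more of a character in [5-9] (lazy); then one or more of a literal 'g', then one or more of a digit (lazy), then one or more of the literal 'g' (non-capturing group).
`re.search` scans for the first position where the pattern succeeds.
The match spans [0:17] → 'hp88vkakxxxxx7g5g'.

'hp88vkakxxxxx7g5g'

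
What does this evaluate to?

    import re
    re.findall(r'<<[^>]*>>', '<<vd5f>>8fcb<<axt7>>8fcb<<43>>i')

['<<vd5f>>', '<<axt7>>', '<<43>>']

Matches: at [0:8] → '<<vd5f>>'; at [12:20] → '<<axt7>>'; at [24:30] → '<<43>>'.
`findall` yields the raw match text (3 of them) because the pattern has no groups.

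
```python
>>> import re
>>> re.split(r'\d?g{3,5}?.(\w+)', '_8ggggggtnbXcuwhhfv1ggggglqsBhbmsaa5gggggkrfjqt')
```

['_', 'ggtnbXcuwhhfv1ggggglqsBhbmsaa5gggggkrfjqt', '']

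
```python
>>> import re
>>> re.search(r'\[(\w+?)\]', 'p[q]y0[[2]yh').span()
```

(1, 4)

`search` walks the string left to right and returns the first match it finds.
The match spans [1:4] → '[q]'.
Captured: group 1 = 'q'.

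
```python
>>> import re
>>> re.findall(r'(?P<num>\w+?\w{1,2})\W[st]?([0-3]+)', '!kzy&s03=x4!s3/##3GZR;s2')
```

[('kzy', '03'), ('x4', '3'), ('3GZR', '2')]

The pattern matches one or more of a word character (lazy), then 1 to 2 of a word character (captured as 'num'); then a non-word character, then optionally one of [st]; then one or more of a character in [0-3] (captured).
Scanning left to right: at [1:8] match 'kzy&s03', groups = ('kzy', '03'); at [9:14] match 'x4!s3', groups = ('x4', '3'); at [17:24] match '3GZR;s2', groups = ('3GZR', '2').
`findall` packs the 2 group values into a tuple for every match.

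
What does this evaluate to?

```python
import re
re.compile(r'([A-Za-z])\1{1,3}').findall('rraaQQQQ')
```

['r', 'a', 'Q']

After group 1 captures some text, `\1` only succeeds where that same text appears again.
Because there's exactly one group, `findall` drops the full match and keeps group 1 from each hit.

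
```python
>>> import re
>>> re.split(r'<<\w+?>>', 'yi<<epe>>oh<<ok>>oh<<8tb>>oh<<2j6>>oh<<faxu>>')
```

Matches to split on: at [2:9] → '<<epe>>'; at [11:17] → '<<ok>>'; at [19:26] → '<<8tb>>'; at [28:35] → '<<2j6>>'; at [37:45] → '<<faxu>>'.
Splitting on the pattern gives 6 pieces.

['yi', 'oh', 'oh', 'oh', 'oh', '']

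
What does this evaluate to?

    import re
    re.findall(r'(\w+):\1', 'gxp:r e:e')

['e']

`\1` is not a pattern — it's the concrete string captured by group 1, re-applied verbatim.
Walking the string: at [6:9] match 'e:e', group 1 = 'e'.
`findall` collects group 1 from the one match (1 total).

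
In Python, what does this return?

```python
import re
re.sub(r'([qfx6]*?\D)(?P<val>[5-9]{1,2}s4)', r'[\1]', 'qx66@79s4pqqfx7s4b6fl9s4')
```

'[qx66@]p[qqfx]b[6fl]'

This matches zero or more of one of [qfx6] (lazy), then a non-digit (captured); then 1 to 2 of a character in [5-9], then the literal 's4' (captured as 'val').
Matches: at [0:9] → 'qx66@79s4'; at [10:17] → 'qqfx7s4'; at [18:24] → '6fl9s4'.
The replacement refers to a captured group, so each match is rewritten using its own captured text.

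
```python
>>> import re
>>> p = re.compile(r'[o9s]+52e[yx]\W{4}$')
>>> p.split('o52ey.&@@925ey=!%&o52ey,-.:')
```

This matches one or more of one of [o9s], then the literal '52e'; then one of [yx], then exactly 4 of a non-word character; then anchored at the end.
Matches to split on: at [18:27] → 'o52ey,-.:'.
`split` removes every match and returns the 2 fragments in between.

['o52ey.&@@925ey=!%&', '']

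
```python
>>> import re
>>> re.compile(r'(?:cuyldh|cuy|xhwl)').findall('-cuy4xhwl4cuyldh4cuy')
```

Alternation isn't longest-match — the leftmost alternative that fits at this position is chosen.
With no groups in the pattern, `findall` gives back each whole match — 4 here.

['cuy', 'xhwl', 'cuyldh', 'cuy']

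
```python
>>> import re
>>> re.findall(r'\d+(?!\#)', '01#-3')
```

['0', '3']

The negative lookahead/lookbehind blocks any match where the forbidden context is present.
No capturing groups, so `findall` returns the 2 full match strings.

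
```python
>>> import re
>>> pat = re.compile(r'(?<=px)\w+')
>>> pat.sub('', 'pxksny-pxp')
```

'px-px'

Because the assertion is zero-width, the text it checks is not consumed and won't appear in the result.
Every occurrence is swapped for ''.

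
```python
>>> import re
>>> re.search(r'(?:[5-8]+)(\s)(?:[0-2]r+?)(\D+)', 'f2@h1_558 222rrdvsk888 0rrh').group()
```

The match spans [19:27] → '888 0rrh'.

'888 0rrh'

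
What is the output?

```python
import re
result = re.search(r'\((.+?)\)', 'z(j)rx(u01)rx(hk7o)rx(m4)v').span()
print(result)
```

(1, 4)

A `+?`/`*?`/`{m,n}?` starts at its minimum and grows only as far as needed for what follows to match.
Unlike `match`, `search` isn't anchored — it looks for the pattern anywhere in the string.
The match spans [1:4] → '(j)'.
Captured: group 1 = 'j'.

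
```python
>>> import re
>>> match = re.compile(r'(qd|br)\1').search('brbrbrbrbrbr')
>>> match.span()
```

`\1` is not a pattern — it's the concrete string captured by group 1, re-applied verbatim.
The match spans [0:4] → 'brbr'.

(0, 4)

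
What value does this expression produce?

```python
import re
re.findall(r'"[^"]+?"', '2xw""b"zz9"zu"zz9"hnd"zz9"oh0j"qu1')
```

`findall` yields the raw match text (4 of them) because the pattern has no groups.

['"b"', '"zu"', '"hnd"', '"oh0j"']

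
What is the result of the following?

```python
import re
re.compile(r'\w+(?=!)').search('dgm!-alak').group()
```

'dgm'

Lookahead/lookbehind check context without consuming it, so the matched span excludes the asserted characters.
The match spans [0:3] → 'dgm'.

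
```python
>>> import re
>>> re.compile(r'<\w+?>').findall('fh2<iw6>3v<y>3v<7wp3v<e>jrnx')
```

Scanning left to right: at [3:8] → '<iw6>'; at [10:13] → '<y>'; at [21:24] → '<e>'.
Since nothing is captured, `findall` lists the 3 matched substrings directly.

['<iw6>', '<y>', '<e>']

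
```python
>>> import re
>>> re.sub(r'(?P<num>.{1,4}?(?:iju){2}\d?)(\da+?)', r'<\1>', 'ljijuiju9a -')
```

'<ljijuiju> -'

The replacement refers to a captured group, so each match is rewritten using its own captured text.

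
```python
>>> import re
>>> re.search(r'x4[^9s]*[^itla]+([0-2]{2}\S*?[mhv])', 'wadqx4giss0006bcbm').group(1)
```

The pattern matches the literal 'x4', then zero or more of any character except [9s], then one or more of any character except [itla]; then exactly 2 of a character in [0-2], then zero or more of a non-whitespace character (lazy), then one of [mhv] (captured).
`re.search` scans for the first position where the pattern succeeds.
The match spans [4:18] → 'x4giss0006bcbm'.
Captured: group 1 = '006bcbm'.

'006bcbm'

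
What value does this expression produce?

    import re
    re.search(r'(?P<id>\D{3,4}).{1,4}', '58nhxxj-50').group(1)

'nhxx'

The match spans [2:10] → 'nhxxj-50'.
Captured: group 1 = 'nhxx'.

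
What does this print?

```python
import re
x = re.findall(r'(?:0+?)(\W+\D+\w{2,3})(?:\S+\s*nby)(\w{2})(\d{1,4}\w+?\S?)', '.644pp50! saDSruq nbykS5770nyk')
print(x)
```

A `+?`/`*?`/`{m,n}?` starts at its minimum and grows only as far as needed for what follows to match.
With 3 capturing groups, `findall` returns a 3-tuple per match.

[('! saDSru', 'kS', '5770ny')]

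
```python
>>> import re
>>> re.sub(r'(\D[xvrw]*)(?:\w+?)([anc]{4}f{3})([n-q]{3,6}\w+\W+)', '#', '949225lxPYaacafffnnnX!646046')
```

The pattern matches a non-digit, then zero or more of one of [xvrw] (captured); then one or more of a word character (lazy) (non-capturing group); then exactly 4 of one of [anc], then exactly 3 of the literal 'f' (captured); then 3 to 6 of a character in [n-q], then one or more of a word character, then one or more of a non-word character (captured).
Every occurrence is swapped for '#'.

'949225#646046'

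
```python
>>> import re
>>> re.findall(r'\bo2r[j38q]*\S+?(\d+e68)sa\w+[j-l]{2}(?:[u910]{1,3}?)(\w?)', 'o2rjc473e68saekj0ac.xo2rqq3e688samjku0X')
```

[('473e68', 'a')]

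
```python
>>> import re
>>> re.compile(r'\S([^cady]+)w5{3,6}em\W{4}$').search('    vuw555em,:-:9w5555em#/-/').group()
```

'vuw555em,:-:9w5555em#/-/'

The pattern matches a non-whitespace character; then one or more of any character except [cady] (captured); then a literal 'w', then 3 to 6 of a literal '5'; then the literal 'em', then exactly 4 of a non-word character; then anchored at the end.
`search` walks the string left to right and returns the first match it finds.
The match spans [4:28] → 'vuw555em,:-:9w5555em#/-/'.
Captured: group 1 = 'uw555em,:-:9'.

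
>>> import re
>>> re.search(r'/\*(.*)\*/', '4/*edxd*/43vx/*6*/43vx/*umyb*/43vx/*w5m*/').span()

(1, 41)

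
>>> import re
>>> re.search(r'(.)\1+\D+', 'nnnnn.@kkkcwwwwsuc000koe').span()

(0, 18)

A backreference is literal: `\1` must see the identical characters the first group matched.
The match spans [0:18] → 'nnnnn.@kkkcwwwwsuc'.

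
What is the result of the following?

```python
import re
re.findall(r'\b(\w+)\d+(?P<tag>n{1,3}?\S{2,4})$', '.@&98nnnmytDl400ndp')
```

[('98nnnmytDl40', 'ndp')]

With 2 capturing groups, `findall` returns a 2-tuple per match.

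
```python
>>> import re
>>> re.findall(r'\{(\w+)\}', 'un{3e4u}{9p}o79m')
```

['3e4u', '9p']

Matches: at [2:8] match '{3e4u}', group 1 = '3e4u'; at [8:12] match '{9p}', group 1 = '9p'.
`findall` collects group 1 from each match (2 total).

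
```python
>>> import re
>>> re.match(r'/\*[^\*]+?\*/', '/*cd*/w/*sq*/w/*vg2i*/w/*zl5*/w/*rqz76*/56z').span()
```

(0, 6)

`re.match` won't scan ahead — the pattern has to work from the very first character.
The match spans [0:6] → '/*cd*/'.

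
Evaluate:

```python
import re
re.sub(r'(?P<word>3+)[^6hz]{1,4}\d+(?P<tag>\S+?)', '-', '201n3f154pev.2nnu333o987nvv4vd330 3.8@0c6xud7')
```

'201n-ev.2nnu-vv4vd-0c6xud7'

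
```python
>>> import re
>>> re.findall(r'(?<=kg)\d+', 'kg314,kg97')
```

['314', '97']

The lookaround is zero-width — it requires the adjacent text to match without consuming it, so the asserted text isn't part of the match.
Matches: at [2:5] → '314'; at [8:10] → '97'.
Since nothing is captured, `findall` lists the 2 matched substrings directly.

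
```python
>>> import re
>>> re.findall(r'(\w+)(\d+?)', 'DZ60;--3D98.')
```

This matches one or more of a word character (captured); then one or more of a digit (lazy) (captured).
Matches: at [0:4] match 'DZ60', groups = ('DZ6', '0'); at [7:11] match '3D98', groups = ('3D9', '8').
2 groups means each result is a tuple of 2 captured strings — 2 here.

[('DZ6', '0'), ('3D9', '8')]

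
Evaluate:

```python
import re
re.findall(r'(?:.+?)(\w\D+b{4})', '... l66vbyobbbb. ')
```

['6vbyobbbb']

This matches one or more of any character (lazy) (non-capturing group); then a word character, then one or more of a non-digit, then exactly 4 of the literal 'b' (captured).
Scanning left to right: at [0:15] match '... l66vbyobbbb', group 1 = '6vbyobbbb'.
With a single group, `findall` returns only what that group captured — 1 item.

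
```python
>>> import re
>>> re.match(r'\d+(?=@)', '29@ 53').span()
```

(0, 2)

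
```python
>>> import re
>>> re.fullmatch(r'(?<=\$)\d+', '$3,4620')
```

None

The `(?=…)`/`(?<=…)` assertion just peeks at neighbouring text; it doesn't advance the match position.
For `fullmatch`, every character of the input must be accounted for by the pattern.
Here the string isn't matched end-to-end, so the call returns None.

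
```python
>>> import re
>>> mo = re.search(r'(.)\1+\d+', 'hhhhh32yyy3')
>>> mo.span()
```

After group 1 captures some text, `\1` only succeeds where that same text appears again.
`search` walks the string left to right and returns the first match it finds.
The match spans [0:7] → 'hhhhh32'.
Captured: group 1 = 'h'.

(0, 7)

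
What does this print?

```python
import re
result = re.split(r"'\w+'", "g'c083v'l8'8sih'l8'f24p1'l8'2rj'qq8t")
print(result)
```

['g', 'l8', 'l8', 'l8', 'qq8t']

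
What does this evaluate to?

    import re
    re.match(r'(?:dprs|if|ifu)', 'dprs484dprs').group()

'dprs'

`re.match` only tries the pattern at the start of the string.
The match spans [0:4] → 'dprs'.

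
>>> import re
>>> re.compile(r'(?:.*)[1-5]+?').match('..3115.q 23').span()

`match` is anchored at position 0; if the pattern doesn't fit there, it returns None.
The match spans [0:11] → '..3115.q 23'.

(0, 11)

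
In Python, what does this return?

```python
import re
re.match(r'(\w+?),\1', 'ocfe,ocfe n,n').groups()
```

('ocfe',)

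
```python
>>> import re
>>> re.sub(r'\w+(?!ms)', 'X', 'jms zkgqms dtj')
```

'X X X'

The negative lookaround is zero-width — it rules out positions where the adjacent text would match, without consuming anything.
Matches: at [0:3] → 'jms'; at [4:10] → 'zkgqms'; at [11:14] → 'dtj'.
Every occurrence is swapped for 'X'.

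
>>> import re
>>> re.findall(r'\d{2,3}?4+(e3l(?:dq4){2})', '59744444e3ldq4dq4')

Pattern: 2 to 3 of a digit (lazy); then one or more of a literal '4'; then the literal 'e3l', then the literal 'dq4' repeated 2 times (captured).
Walking the string: at [0:17] match '59744444e3ldq4dq4', group 1 = 'e3ldq4dq4'.
Because there's exactly one group, `findall` drops the full match and keeps group 1 from the one hit.

['e3ldq4dq4']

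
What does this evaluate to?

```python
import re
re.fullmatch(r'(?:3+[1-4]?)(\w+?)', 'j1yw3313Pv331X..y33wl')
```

None

`fullmatch` succeeds only if the pattern covers the string from start to end.
Here there's no way to consume every character, so the call returns None.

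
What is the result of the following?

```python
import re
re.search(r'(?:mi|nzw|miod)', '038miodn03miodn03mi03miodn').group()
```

'mi'

The regex engine tests alternatives in the order written; an earlier branch that matches wins even if a later one would match more.
`re.search` scans for the first position where the pattern succeeds.
The match spans [3:5] → 'mi'.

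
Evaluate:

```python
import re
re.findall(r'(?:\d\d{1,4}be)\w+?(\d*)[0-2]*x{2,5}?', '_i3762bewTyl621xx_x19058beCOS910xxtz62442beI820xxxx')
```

Pattern: a digit, then 1 to 4 of a digit, then the literal 'be' (non-capturing group); then one or more of a word character (lazy); then zero or more of a digit (captured); then zero or more of a character in [0-2], then 2 to 5 of the literal 'x' (lazy).
Because the quantifier is non-greedy, it stops expanding at the earliest point where the rest of the pattern can succeed.
Matches: at [2:17] match '3762bewTyl621xx', group 1 = '621'; at [19:34] match '19058beCOS910xx', group 1 = '910'; at [36:49] match '62442beI820xx', group 1 = '820'.
`findall` collects group 1 from each match (3 total).

['621', '910', '820']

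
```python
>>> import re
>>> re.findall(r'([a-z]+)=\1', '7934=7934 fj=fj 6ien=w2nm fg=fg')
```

['fj', 'fg']

The backreference `\1` re-matches whatever the first group consumed, character for character.
Scanning left to right: at [10:15] match 'fj=fj', group 1 = 'fj'; at [26:31] match 'fg=fg', group 1 = 'fg'.
With a single group, `findall` returns only what that group captured — 2 items.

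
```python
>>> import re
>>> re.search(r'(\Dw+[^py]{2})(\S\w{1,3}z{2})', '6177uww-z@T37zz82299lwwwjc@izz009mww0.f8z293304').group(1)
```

The match spans [4:15] → 'uww-z@T37zz'.
Captured: group 1 = 'uww-z', group 2 = '@T37zz'.

'uww-z'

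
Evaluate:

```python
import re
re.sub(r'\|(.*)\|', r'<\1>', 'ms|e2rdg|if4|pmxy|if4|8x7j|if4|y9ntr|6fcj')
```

Each match is replaced using the text its own group 1 captured.

'ms<e2rdg|if4|pmxy|if4|8x7j|if4|y9ntr>6fcj'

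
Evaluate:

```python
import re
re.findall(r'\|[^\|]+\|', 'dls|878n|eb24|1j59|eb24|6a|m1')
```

Walking the string: at [3:9] → '|878n|'; at [13:19] → '|1j59|'; at [23:27] → '|6a|'.
No capturing groups, so `findall` returns the 3 full match strings.

['|878n|', '|1j59|', '|6a|']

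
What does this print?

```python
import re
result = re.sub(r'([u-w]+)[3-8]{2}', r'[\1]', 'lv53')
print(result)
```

l[v]

The replacement refers to a captured group, so each match is rewritten using its own captured text.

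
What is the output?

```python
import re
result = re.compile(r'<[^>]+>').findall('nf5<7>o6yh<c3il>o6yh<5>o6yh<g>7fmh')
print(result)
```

Walking the string: at [3:6] → '<7>'; at [10:16] → '<c3il>'; at [20:23] → '<5>'; at [27:30] → '<g>'.
With no groups in the pattern, `findall` gives back each whole match — 4 here.

['<7>', '<c3il>', '<5>', '<g>']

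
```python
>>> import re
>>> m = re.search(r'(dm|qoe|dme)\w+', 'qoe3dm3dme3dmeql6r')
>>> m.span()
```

(0, 18)

`search` walks the string left to right and returns the first match it finds.
The match spans [0:18] → 'qoe3dm3dme3dmeql6r'.
Captured: group 1 = 'qoe'.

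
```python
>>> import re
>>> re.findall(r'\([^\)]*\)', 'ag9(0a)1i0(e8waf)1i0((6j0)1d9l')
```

['(0a)', '(e8waf)', '((6j0)']

Scanning left to right: at [3:7] → '(0a)'; at [10:17] → '(e8waf)'; at [20:26] → '((6j0)'.
`findall` yields the raw match text (3 of them) because the pattern has no groups.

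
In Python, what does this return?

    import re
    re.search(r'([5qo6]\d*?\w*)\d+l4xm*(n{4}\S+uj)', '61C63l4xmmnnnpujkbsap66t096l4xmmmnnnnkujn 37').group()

Pattern: one of [5qo6], then zero or more of a digit (lazy), then zero or more of a word character (captured); then one or more of a digit, then the literal 'l4x', then zero or more of a literal 'm'; then exactly 4 of the literal 'n', then one or more of a non-whitespace character, then the literal 'uj' (captured).
The match spans [0:40] → '61C63l4xmmnnnpujkbsap66t096l4xmmmnnnnkuj'.

'61C63l4xmmnnnpujkbsap66t096l4xmmmnnnnkuj'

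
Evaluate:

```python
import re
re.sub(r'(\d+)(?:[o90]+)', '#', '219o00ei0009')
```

The pattern matches one or more of a digit (captured); then one or more of one of [o90] (non-capturing group).
Matches: at [0:6] → '219o00'; at [8:12] → '0009'.
`sub` substitutes '#' at each match site.

'#ei#'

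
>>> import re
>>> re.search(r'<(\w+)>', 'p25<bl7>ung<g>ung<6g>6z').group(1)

'bl7'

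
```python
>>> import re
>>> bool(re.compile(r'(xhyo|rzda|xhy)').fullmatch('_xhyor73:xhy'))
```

`re.fullmatch` requires the pattern to consume the entire string.
Here the string isn't matched end-to-end, so the call returns None, and `bool(None)` is False.

False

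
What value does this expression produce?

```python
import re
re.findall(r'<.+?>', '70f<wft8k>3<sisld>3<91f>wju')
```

A `+?`/`*?`/`{m,n}?` starts at its minimum and grows only as far as needed for what follows to match.
Since nothing is captured, `findall` lists the 3 matched substrings directly.

['<wft8k>', '<sisld>', '<91f>']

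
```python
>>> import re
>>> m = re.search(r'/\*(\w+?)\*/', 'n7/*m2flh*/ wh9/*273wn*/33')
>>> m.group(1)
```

The match spans [2:11] → '/*m2flh*/'.
Captured: group 1 = 'm2flh'.

'm2flh'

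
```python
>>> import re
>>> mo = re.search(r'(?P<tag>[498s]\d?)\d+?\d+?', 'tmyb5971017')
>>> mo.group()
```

'9710'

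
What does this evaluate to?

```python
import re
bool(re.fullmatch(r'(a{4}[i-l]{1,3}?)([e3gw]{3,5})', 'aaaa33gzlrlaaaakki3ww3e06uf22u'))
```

False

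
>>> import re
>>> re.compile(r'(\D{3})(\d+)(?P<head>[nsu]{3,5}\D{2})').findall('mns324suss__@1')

This matches exactly 3 of a non-digit (captured); then one or more of a digit (captured); then 3 to 5 of one of [nsu], then exactly 2 of a non-digit (captured as 'head').
3 groups means the one result is a tuple of 3 captured strings — 1 here.

[('mns', '324', 'suss__')]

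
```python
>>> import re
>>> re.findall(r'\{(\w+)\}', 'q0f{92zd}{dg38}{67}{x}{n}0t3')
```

Scanning left to right: at [3:9] match '{92zd}', group 1 = '92zd'; at [9:15] match '{dg38}', group 1 = 'dg38'; at [15:19] match '{67}', group 1 = '67'; at [19:22] match '{x}', group 1 = 'x'; at [22:25] match '{n}', group 1 = 'n'.
With a single group, `findall` returns only what that group captured — 5 items.

['92zd', 'dg38', '67', 'x', 'n']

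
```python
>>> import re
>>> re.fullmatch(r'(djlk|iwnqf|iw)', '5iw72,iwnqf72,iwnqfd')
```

None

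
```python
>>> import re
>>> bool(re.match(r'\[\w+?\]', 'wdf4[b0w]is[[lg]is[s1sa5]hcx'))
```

False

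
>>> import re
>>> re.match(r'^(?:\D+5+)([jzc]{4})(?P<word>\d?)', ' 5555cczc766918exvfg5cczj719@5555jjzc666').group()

' 5555cczc7'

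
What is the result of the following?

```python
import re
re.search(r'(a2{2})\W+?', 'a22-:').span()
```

This matches the literal 'a', then exactly 2 of a literal '2' (captured); then one or more of a non-word character (lazy).
Lazy quantifiers expand one character at a time until the remainder of the pattern can match.
`re.search` tries every starting position until one works.
The match spans [0:4] → 'a22-'.
Captured: group 1 = 'a22'.

(0, 4)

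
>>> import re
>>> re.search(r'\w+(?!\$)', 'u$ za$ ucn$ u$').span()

(3, 4)

The negative lookaround is zero-width — it rules out positions where the adjacent text would match, without consuming anything.
Unlike `match`, `search` isn't anchored — it looks for the pattern anywhere in the string.
The match spans [3:4] → 'z'.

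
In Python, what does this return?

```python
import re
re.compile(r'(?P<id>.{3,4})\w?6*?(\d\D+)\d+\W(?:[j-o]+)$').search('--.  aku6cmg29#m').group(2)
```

This matches 3 to 4 of any character (captured as 'id'); then optionally a word character, then zero or more of the literal '6' (lazy); then a digit, then one or more of a non-digit (captured); then one or more of a digit, then a non-word character; then one or more of a character in [j-o] (non-capturing group); then anchored at the end.
`search` walks the string left to right and returns the first match it finds.
The match spans [3:16] → '  aku6cmg29#m'.
Captured: group 1 = '  ak', group 2 = '6cmg'.

'6cmg'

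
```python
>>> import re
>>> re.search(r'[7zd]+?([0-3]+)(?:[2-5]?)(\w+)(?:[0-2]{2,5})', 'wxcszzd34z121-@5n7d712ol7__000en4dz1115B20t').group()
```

'zzd34z121'

The match spans [4:13] → 'zzd34z121'.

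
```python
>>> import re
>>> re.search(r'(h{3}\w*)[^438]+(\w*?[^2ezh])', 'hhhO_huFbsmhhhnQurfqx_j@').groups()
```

The pattern matches exactly 3 of a literal 'h', then zero or more of a word character (captured); then one or more of any character except [438]; then zero or more of a word character (lazy), then any character except [2ezh] (captured).
`re.search` scans for the first position where the pattern succeeds.
The match spans [0:24] → 'hhhO_huFbsmhhhnQurfqx_j@'.
Captured: group 1 = 'hhhO_huFbsmhhhnQurfqx_', group 2 = '@'.

('hhhO_huFbsmhhhnQurfqx_', '@')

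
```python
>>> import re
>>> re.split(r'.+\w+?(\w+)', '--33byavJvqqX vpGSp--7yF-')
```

['', 'F', '-']

This matches one or more of any character; then one or more of a word character (lazy); then one or more of a word character (captured).
Matches to split on: at [0:24] → '--33byavJvqqX vpGSp--7yF'.
With a capturing group present, the delimiter's captured portion is kept in the result list.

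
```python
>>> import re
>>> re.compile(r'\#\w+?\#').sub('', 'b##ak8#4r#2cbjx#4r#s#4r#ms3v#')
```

Matches: at [2:7] → '#ak8#'; at [9:16] → '#2cbjx#'; at [18:21] → '#s#'; at [23:29] → '#ms3v#'.
Each match is replaced by ''.

'b#4r4r4r'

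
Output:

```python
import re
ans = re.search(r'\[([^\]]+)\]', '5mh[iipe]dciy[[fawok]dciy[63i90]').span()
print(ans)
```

(3, 9)

The match spans [3:9] → '[iipe]'.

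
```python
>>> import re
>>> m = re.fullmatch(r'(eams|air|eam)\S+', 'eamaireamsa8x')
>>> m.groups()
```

('eam',)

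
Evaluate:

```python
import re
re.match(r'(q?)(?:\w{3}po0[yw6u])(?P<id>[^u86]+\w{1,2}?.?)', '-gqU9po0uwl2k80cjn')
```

`re.match` won't scan ahead — the pattern has to work from the very first character.
Here position 0 doesn't satisfy it, so the call returns None.

None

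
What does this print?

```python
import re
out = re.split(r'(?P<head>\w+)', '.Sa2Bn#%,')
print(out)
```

This matches one or more of a word character (captured as 'head').
Matches to split on: at [1:6] → 'Sa2Bn'.
With a capturing group present, the delimiter's captured portion is kept in the result list.

['.', 'Sa2Bn', '#%,']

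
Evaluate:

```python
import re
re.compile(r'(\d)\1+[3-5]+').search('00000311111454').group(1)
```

`\1` has to match the exact text group 1 already captured.
Unlike `match`, `search` isn't anchored — it looks for the pattern anywhere in the string.
The match spans [0:6] → '000003'.
Captured: group 1 = '0'.

'0'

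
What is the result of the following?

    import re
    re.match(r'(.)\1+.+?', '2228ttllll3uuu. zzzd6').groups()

('2',)

After group 1 captures some text, `\1` only succeeds where that same text appears again.
`match` is anchored at position 0; if the pattern doesn't fit there, it returns None.
The match spans [0:4] → '2228'.
Captured: group 1 = '2'.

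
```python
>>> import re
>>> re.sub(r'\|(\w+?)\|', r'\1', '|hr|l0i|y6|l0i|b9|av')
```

'hrl0iy6l0ib9av'

Matches: at [0:4] → '|hr|'; at [7:11] → '|y6|'; at [14:18] → '|b9|'.
Each match is replaced using the text its own group 1 captured.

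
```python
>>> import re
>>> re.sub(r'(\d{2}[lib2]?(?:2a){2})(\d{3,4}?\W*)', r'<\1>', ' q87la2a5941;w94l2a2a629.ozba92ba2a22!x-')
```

' q87la2a5941;w<94l2a2a>ozba92ba2a22!x-'

The pattern matches exactly 2 of a digit, then optionally one of [lib2], then the literal '2a' repeated 2 times (captured); then 3 to 4 of a digit (lazy), then zero or more of a non-word character (captured).
Matches: at [14:25] → '94l2a2a629.'.
The replacement refers to a captured group, so each match is rewritten using its own captured text.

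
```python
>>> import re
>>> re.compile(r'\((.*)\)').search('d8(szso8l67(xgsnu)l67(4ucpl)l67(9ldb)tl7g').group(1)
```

'szso8l67(xgsnu)l67(4ucpl)l67(9ldb'

Unlike `match`, `search` isn't anchored — it looks for the pattern anywhere in the string.
The match spans [2:37] → '(szso8l67(xgsnu)l67(4ucpl)l67(9ldb)'.
Captured: group 1 = 'szso8l67(xgsnu)l67(4ucpl)l67(9ldb'.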